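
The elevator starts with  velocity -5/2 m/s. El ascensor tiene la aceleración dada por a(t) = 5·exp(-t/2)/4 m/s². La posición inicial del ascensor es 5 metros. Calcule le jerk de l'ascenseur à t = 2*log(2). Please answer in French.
Pour résoudre ceci, nous devons prendre 1 dérivée de notre équation de l'accélération a(t) = 5·exp(-t/2)/4. La dérivée de l'accélération donne le jerk: j(t) = -5·exp(-t/2)/8. De l'équation du jerk j(t) = -5·exp(-t/2)/8, nous substituons t = 2*log(2) pour obtenir j = -5/16.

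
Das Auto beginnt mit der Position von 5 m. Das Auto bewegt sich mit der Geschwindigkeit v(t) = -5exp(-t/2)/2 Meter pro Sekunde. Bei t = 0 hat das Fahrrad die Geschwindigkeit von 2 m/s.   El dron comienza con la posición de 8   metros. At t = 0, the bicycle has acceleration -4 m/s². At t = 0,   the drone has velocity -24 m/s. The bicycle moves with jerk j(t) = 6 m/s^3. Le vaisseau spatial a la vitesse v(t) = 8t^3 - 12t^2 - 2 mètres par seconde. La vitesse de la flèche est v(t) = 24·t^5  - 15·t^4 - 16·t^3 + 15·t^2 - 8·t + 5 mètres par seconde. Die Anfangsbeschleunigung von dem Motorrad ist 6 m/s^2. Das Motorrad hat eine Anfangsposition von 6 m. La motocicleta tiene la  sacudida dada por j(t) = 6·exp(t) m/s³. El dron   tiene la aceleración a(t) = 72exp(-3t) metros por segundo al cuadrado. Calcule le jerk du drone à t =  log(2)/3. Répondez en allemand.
Ausgehend von der Beschleunigung a(t) = 72·exp(-3·t), nehmen wir 1 Ableitung. Die Ableitung von der Beschleunigung ergibt den Ruck: j(t) = -216·exp(-3·t). Mit j(t) = -216·exp(-3·t) und Einsetzen von t = log(2)/3, finden wir j = -108.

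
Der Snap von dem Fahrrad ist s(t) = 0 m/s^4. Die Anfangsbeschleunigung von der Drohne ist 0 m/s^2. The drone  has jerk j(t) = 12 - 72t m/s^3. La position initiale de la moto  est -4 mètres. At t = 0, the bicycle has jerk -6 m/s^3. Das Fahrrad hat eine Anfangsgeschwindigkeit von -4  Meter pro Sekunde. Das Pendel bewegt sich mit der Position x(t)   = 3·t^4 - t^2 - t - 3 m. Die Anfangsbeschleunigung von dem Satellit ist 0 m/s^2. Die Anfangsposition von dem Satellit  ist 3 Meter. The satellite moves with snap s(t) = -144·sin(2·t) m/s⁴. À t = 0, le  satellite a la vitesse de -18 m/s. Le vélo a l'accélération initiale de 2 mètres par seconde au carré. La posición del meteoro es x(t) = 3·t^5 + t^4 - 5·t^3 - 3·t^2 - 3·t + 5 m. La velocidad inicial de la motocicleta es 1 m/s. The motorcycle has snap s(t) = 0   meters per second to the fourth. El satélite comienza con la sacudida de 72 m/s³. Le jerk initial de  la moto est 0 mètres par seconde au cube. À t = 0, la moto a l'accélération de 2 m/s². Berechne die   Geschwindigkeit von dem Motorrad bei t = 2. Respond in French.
Pour résoudre ceci, nous devons prendre 3 intégrales de notre équation du snap s(t) = 0. La primitive du snap, avec j(0) = 0, donne le jerk: j(t) = 0. L'intégrale du jerk, avec a(0) = 2, donne l'accélération: a(t) = 2. En intégrant l'accélération et en utilisant la condition initiale v(0) = 1, nous obtenons v(t) = 2·t + 1. Nous avons la vitesse v(t) = 2·t + 1. En substituant t = 2: v(2) = 5.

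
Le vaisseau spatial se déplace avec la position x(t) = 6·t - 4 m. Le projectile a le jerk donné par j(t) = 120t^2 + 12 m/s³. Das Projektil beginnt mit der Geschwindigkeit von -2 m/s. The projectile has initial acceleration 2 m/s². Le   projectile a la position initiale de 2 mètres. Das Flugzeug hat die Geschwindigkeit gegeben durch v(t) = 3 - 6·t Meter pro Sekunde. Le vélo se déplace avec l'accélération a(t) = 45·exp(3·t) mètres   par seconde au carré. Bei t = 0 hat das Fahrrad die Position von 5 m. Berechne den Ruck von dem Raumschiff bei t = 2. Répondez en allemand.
Wir müssen unsere Gleichung für die Position x(t) = 6·t - 4 3-mal ableiten. Durch Ableiten von der Position erhalten wir die Geschwindigkeit: v(t) = 6. Mit d/dt von v(t) finden wir a(t) = 0. Die Ableitung von der Beschleunigung ergibt den Ruck: j(t) = 0. Mit j(t) = 0 und Einsetzen von t = 2, finden wir j = 0.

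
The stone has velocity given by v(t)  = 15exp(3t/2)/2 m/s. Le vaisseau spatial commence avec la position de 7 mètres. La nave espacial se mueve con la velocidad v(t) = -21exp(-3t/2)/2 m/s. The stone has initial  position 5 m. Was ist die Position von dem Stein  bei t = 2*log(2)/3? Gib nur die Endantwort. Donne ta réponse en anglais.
At t = 2*log(2)/3, x = 10.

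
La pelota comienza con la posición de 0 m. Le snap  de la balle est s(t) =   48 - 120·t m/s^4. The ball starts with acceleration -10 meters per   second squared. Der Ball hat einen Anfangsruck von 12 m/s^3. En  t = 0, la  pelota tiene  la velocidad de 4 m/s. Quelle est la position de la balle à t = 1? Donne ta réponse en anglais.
To find the answer, we compute 4 integrals of s(t) = 48 - 120·t. Integrating snap and using the initial condition j(0) = 12, we get j(t) = -60·t^2 + 48·t + 12. The integral of jerk, with a(0) = -10, gives acceleration: a(t) = -20·t^3 + 24·t^2 + 12·t - 10. Taking ∫a(t)dt and applying v(0) = 4, we find v(t) = -5·t^4 + 8·t^3 + 6·t^2 - 10·t + 4. Taking ∫v(t)dt and applying x(0) = 0, we find x(t) = -t^5 + 2·t^4 + 2·t^3 - 5·t^2 + 4·t. Using x(t) = -t^5 + 2·t^4 + 2·t^3 - 5·t^2 + 4·t and substituting t = 1, we find x = 2.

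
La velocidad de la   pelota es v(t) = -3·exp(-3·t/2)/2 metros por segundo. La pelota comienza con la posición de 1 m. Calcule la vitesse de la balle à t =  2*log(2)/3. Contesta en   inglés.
Using v(t) = -3·exp(-3·t/2)/2 and substituting t = 2*log(2)/3, we find v = -3/4.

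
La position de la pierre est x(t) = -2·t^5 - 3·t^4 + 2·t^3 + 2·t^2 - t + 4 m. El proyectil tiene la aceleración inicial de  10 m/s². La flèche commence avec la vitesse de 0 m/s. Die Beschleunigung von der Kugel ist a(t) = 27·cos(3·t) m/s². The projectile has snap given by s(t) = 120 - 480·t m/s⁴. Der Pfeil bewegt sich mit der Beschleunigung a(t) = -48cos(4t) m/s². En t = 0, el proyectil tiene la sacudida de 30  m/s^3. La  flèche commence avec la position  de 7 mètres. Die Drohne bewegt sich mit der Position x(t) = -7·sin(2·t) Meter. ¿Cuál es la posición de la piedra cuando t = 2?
Tenemos la posición x(t) = -2·t^5 - 3·t^4 + 2·t^3 + 2·t^2 - t + 4. Sustituyendo t = 2: x(2) = -86.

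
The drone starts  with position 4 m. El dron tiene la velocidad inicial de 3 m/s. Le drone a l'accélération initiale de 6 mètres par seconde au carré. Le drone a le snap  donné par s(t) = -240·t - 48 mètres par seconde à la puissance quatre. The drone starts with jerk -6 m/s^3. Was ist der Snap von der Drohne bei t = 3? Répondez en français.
Nous avons le snap s(t) = -240·t - 48. En substituant t = 3: s(3) = -768.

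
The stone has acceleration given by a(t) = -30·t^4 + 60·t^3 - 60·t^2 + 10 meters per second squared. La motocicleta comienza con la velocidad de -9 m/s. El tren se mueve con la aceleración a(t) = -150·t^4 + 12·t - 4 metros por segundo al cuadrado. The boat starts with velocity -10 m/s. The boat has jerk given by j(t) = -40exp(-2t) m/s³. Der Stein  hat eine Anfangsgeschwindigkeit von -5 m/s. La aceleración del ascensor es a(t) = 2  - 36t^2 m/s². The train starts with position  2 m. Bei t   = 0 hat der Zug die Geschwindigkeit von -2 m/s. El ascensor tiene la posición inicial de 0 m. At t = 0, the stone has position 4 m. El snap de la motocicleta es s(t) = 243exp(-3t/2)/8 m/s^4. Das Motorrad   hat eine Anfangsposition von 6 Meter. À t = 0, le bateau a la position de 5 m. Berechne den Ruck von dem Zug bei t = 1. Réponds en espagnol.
Para resolver esto, necesitamos tomar 1 derivada de nuestra ecuación de la aceleración a(t) = -150·t^4 + 12·t - 4. Derivando la aceleración, obtenemos la sacudida: j(t) = 12 - 600·t^3. Tenemos la sacudida j(t) = 12 - 600·t^3. Sustituyendo t = 1: j(1) = -588.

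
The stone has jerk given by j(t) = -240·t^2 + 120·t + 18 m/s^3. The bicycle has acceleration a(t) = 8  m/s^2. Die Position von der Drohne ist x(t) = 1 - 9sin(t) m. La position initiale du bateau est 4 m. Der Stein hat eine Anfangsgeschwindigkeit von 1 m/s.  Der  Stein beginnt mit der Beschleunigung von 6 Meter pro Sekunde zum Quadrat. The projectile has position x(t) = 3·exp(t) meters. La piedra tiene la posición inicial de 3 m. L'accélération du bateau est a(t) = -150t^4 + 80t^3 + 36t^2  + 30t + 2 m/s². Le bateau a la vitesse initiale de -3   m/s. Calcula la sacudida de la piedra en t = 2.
De la ecuación de la sacudida j(t) = -240·t^2 + 120·t + 18, sustituimos t = 2 para obtener j = -702.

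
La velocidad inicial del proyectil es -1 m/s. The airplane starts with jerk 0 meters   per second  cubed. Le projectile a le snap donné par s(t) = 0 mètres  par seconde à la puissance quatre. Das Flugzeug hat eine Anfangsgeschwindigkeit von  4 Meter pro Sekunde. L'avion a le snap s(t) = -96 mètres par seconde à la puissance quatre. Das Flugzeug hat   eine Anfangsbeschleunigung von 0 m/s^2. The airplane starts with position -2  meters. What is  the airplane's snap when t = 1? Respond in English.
From the given snap equation s(t) = -96, we substitute t = 1 to get s = -96.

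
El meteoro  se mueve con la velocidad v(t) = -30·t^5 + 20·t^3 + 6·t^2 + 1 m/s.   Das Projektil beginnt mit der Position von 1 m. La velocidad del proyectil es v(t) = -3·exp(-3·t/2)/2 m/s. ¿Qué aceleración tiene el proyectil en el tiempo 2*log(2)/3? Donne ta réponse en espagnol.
Para resolver esto, necesitamos tomar 1 derivada de nuestra ecuación de la velocidad v(t) = -3·exp(-3·t/2)/2. Derivando la velocidad, obtenemos la aceleración: a(t) = 9·exp(-3·t/2)/4. Usando a(t) = 9·exp(-3·t/2)/4 y sustituyendo t = 2*log(2)/3, encontramos a = 9/8.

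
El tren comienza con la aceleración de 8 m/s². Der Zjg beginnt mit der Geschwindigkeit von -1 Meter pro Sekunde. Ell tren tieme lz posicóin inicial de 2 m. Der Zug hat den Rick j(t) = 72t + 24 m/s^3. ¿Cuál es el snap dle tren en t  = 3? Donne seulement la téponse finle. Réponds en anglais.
The snap at t = 3 is s = 72.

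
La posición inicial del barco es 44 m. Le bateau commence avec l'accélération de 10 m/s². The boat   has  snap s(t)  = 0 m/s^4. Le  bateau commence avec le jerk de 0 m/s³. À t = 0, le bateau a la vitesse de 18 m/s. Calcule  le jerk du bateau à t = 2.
Pour résoudre ceci, nous devons prendre 1 primitive de notre équation du snap s(t) = 0. L'intégrale du snap, avec j(0) = 0, donne le jerk: j(t) = 0. De l'équation du jerk j(t) = 0, nous substituons t = 2 pour obtenir j = 0.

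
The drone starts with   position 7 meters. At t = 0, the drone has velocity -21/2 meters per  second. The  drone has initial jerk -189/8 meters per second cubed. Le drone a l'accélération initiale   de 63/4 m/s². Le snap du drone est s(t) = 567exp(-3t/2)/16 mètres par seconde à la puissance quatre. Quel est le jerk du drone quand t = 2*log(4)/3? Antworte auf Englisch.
We need to integrate our snap equation s(t) = 567·exp(-3·t/2)/16 1 time. Integrating snap and using the initial condition j(0) = -189/8, we get j(t) = -189·exp(-3·t/2)/8. From the given jerk equation j(t) = -189·exp(-3·t/2)/8, we substitute t = 2*log(4)/3 to get j = -189/32.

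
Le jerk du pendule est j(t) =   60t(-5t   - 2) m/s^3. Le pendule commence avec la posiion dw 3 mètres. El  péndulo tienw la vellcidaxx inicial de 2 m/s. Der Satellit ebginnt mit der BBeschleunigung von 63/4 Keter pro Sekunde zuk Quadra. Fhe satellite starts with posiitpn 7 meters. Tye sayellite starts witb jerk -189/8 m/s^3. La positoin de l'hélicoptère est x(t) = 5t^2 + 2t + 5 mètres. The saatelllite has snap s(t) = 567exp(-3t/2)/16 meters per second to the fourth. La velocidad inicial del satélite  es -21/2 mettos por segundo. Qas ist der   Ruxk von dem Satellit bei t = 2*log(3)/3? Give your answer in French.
Nous devons intégrer notre équation du snap s(t) = 567·exp(-3·t/2)/16 1 fois. En intégrant le snap et en utilisant la condition initiale j(0) = -189/8, nous obtenons j(t) = -189·exp(-3·t/2)/8. De l'équation du jerk j(t) = -189·exp(-3·t/2)/8, nous substituons t = 2*log(3)/3 pour obtenir j = -63/8.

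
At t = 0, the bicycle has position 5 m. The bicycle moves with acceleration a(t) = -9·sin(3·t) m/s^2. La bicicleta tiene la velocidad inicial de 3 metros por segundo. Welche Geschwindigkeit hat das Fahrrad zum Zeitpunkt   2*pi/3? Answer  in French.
Nous devons trouver la primitive de notre équation de l'accélération a(t) = -9·sin(3·t) 1 fois. L'intégrale de l'accélération, avec v(0) = 3, donne la vitesse: v(t) = 3·cos(3·t). En utilisant v(t) = 3·cos(3·t) et en substituant t = 2*pi/3, nous trouvons v = 3.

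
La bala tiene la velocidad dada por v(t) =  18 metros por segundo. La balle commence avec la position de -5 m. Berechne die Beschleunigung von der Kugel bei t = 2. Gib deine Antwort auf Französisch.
Pour résoudre ceci, nous devons prendre 1 dérivée de notre équation de la vitesse v(t) = 18. La dérivée de la vitesse donne l'accélération: a(t) = 0. De l'équation de l'accélération a(t) = 0, nous substituons t = 2 pour obtenir a = 0.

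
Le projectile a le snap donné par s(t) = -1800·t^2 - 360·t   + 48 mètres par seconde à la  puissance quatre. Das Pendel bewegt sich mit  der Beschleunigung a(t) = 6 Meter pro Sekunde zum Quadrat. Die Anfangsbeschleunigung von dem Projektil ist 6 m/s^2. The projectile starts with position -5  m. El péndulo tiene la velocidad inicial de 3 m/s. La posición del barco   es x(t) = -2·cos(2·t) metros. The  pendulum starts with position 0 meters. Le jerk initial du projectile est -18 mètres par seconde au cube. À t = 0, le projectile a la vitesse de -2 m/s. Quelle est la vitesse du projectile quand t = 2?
Nous devons trouver la primitive de notre équation du snap s(t) = -1800·t^2 - 360·t + 48 3 fois. En intégrant le snap et en utilisant la condition initiale j(0) = -18, nous obtenons j(t) = -600·t^3 - 180·t^2 + 48·t - 18. L'intégrale du jerk, avec a(0) = 6, donne l'accélération: a(t) = -150·t^4 - 60·t^3 + 24·t^2 - 18·t + 6. En intégrant l'accélération et en utilisant la condition initiale v(0) = -2, nous obtenons v(t) = -30·t^5 - 15·t^4 + 8·t^3 - 9·t^2 + 6·t - 2. Nous avons la vitesse v(t) = -30·t^5 - 15·t^4 + 8·t^3 - 9·t^2 + 6·t - 2. En substituant t = 2: v(2) = -1162.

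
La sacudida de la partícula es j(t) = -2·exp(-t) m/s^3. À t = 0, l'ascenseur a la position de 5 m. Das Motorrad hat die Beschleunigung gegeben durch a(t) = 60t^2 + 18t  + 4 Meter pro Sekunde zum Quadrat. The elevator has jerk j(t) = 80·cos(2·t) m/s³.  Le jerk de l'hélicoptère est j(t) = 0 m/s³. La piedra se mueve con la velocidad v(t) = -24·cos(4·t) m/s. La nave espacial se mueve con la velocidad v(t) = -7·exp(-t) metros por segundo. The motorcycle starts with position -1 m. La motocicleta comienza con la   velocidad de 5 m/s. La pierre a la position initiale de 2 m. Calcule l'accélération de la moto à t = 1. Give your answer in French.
De l'équation de l'accélération a(t) = 60·t^2 + 18·t + 4, nous substituons t = 1 pour obtenir a = 82.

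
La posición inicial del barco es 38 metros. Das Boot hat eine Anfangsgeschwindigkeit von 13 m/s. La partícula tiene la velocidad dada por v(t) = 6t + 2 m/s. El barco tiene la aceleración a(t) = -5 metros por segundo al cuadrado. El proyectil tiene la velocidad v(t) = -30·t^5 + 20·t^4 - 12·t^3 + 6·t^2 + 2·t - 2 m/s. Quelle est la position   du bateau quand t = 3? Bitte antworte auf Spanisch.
Necesitamos integrar nuestra ecuación de la aceleración a(t) = -5 2 veces. Integrando la aceleración y usando la condición inicial v(0) = 13, obtenemos v(t) = 13 - 5·t. La integral de la velocidad es la posición. Usando x(0) = 38, obtenemos x(t) = -5·t^2/2 + 13·t + 38. De la ecuación de la posición x(t) = -5·t^2/2 + 13·t + 38, sustituimos t = 3 para obtener x = 109/2.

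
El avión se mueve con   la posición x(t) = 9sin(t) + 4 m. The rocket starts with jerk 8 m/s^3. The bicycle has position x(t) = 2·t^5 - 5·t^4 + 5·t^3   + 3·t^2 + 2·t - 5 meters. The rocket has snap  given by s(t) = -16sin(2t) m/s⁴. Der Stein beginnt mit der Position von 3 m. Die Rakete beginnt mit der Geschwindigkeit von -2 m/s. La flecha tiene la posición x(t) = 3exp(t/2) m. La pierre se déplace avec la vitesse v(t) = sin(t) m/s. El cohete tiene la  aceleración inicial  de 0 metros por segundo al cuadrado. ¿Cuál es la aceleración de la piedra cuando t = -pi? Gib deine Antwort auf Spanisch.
Partiendo de la velocidad v(t) = sin(t), tomamos 1 derivada. Tomando d/dt de v(t), encontramos a(t) = cos(t). Tenemos la aceleración a(t) = cos(t). Sustituyendo t = -pi: a(-pi) = -1.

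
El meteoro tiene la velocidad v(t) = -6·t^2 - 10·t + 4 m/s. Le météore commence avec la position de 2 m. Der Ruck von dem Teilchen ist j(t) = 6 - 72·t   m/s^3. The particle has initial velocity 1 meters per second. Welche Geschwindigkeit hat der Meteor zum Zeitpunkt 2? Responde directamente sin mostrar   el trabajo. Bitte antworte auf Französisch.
La vitesse à t = 2 est v = -40.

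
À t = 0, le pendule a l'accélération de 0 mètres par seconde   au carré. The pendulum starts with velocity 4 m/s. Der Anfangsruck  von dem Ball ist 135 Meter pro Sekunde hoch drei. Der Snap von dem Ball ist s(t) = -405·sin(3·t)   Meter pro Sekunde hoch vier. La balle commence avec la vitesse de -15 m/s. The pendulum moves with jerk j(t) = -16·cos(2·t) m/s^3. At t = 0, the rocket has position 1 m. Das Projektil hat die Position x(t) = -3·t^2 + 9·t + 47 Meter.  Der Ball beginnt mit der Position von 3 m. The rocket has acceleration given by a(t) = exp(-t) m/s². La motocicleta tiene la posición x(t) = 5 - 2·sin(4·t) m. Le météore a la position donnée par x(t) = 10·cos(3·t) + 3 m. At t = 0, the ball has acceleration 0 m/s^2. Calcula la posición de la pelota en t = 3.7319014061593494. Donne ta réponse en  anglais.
Starting from snap s(t) = -405·sin(3·t), we take 4 antiderivatives. Integrating snap and using the initial condition j(0) = 135, we get j(t) = 135·cos(3·t). Integrating jerk and using the initial condition a(0) = 0, we get a(t) = 45·sin(3·t). The integral of acceleration, with v(0) = -15, gives velocity: v(t) = -15·cos(3·t). Taking ∫v(t)dt and applying x(0) = 3, we find x(t) = 3 - 5·sin(3·t). Using x(t) = 3 - 5·sin(3·t) and substituting t = 3.7319014061593494, we find x = 7.90020378140431.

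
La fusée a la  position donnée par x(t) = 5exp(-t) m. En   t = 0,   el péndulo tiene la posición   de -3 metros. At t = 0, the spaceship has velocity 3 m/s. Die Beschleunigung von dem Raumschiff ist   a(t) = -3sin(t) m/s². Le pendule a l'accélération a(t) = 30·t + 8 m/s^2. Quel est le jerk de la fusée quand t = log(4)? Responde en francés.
En partant de la position x(t) = 5·exp(-t), nous prenons 3 dérivées. La dérivée de la position donne la vitesse: v(t) = -5·exp(-t). La dérivée de la vitesse donne l'accélération: a(t) = 5·exp(-t). En prenant d/dt de a(t), nous trouvons j(t) = -5·exp(-t). De l'équation du jerk j(t) = -5·exp(-t), nous substituons t = log(4) pour obtenir j = -5/4.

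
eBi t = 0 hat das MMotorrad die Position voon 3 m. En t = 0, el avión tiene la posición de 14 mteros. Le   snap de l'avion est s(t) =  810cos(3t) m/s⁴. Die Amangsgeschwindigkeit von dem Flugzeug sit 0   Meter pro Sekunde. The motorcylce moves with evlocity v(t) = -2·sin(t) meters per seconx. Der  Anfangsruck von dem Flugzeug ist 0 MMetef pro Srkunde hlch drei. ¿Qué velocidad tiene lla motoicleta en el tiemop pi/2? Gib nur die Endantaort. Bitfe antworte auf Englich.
The velocity at t = pi/2 is v = -2.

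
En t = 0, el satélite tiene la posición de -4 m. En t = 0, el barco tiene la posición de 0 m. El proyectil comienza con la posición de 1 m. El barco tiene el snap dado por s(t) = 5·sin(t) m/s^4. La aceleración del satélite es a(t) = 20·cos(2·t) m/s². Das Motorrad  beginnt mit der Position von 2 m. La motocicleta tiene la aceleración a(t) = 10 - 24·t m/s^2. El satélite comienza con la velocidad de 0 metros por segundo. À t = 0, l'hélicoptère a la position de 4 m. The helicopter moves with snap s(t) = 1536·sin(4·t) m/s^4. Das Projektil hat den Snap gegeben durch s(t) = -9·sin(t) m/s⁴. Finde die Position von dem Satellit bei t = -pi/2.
Um dies zu lösen, müssen wir 2 Stammfunktionen unserer Gleichung für die Beschleunigung a(t) = 20·cos(2·t) finden. Das Integral von der Beschleunigung ist die Geschwindigkeit. Mit v(0) = 0 erhalten wir v(t) = 10·sin(2·t). Das Integral von der Geschwindigkeit, mit x(0) = -4, ergibt die Position: x(t) = 1 - 5·cos(2·t). Mit x(t) = 1 - 5·cos(2·t) und Einsetzen von t = -pi/2, finden wir x = 6.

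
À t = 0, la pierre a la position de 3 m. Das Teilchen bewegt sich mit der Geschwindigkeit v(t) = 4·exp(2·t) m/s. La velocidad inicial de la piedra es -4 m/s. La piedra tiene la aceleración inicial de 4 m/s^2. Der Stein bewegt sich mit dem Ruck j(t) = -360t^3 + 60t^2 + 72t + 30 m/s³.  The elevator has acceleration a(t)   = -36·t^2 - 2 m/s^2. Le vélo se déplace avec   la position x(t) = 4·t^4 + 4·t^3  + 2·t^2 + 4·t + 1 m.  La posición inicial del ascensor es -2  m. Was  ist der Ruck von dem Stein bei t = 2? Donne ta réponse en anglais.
Using j(t) = -360·t^3 + 60·t^2 + 72·t + 30 and substituting t = 2, we find j = -2466.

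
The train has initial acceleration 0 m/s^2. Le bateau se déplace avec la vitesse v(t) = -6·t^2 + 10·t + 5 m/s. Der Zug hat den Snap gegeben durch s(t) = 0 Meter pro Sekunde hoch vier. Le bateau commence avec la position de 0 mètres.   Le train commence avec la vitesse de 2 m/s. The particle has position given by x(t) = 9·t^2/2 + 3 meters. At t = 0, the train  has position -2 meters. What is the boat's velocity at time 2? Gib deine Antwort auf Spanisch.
De la ecuación de la velocidad v(t) = -6·t^2 + 10·t + 5, sustituimos t = 2 para obtener v = 1.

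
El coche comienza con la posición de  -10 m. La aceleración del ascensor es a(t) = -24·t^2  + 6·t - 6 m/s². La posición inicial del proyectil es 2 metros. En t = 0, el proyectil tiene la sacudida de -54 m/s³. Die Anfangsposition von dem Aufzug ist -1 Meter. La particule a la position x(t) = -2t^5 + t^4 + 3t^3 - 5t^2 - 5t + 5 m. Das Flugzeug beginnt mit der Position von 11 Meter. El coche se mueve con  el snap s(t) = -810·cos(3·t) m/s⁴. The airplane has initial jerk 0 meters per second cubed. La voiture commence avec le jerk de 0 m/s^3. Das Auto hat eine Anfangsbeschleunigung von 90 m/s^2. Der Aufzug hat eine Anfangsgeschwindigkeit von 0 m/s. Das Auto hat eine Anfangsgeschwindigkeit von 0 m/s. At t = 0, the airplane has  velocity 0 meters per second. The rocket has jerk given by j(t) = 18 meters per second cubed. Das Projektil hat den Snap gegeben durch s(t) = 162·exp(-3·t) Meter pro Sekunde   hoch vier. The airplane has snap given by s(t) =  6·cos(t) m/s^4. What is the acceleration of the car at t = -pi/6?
Starting from snap s(t) = -810·cos(3·t), we take 2 integrals. Taking ∫s(t)dt and applying j(0) = 0, we find j(t) = -270·sin(3·t). Integrating jerk and using the initial condition a(0) = 90, we get a(t) = 90·cos(3·t). Using a(t) = 90·cos(3·t) and substituting t = -pi/6, we find a = 0.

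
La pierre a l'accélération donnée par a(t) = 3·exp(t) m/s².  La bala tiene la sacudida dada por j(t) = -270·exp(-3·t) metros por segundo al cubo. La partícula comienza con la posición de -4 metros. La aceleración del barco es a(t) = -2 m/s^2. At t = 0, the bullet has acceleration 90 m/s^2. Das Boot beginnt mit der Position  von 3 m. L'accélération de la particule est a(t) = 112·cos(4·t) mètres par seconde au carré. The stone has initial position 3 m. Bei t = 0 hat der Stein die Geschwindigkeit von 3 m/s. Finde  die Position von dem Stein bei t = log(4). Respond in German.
Ausgehend von der Beschleunigung a(t) = 3·exp(t), nehmen wir 2 Integrale. Durch Integration von der Beschleunigung und Verwendung der Anfangsbedingung v(0) = 3, erhalten wir v(t) = 3·exp(t). Das Integral von der Geschwindigkeit ist die Position. Mit x(0) = 3 erhalten wir x(t) = 3·exp(t). Aus der Gleichung für die Position x(t) = 3·exp(t), setzen wir t = log(4) ein und erhalten x = 12.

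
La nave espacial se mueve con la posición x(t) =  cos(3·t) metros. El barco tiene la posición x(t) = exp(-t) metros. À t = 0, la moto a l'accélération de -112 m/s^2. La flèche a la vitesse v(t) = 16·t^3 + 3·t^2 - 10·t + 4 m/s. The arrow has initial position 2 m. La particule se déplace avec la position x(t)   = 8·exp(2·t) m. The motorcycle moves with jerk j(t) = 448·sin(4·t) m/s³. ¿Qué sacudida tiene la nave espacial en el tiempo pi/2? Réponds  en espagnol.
Debemos derivar nuestra ecuación de la posición x(t) = cos(3·t) 3 veces. Derivando la posición, obtenemos la velocidad: v(t) = -3·sin(3·t). Tomando d/dt de v(t), encontramos a(t) = -9·cos(3·t). Derivando la aceleración, obtenemos la sacudida: j(t) = 27·sin(3·t). De la ecuación de la sacudida j(t) = 27·sin(3·t), sustituimos t = pi/2 para obtener j = -27.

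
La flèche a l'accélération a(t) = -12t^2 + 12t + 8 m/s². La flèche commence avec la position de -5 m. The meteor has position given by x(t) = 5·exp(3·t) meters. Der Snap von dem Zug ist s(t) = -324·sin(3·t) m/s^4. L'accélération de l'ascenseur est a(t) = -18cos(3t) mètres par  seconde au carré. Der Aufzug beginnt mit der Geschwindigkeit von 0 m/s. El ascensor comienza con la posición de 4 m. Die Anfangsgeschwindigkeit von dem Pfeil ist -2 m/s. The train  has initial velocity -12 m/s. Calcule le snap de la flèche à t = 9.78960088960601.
En partant de l'accélération a(t) = -12·t^2 + 12·t + 8, nous prenons 2 dérivées. En dérivant l'accélération, nous obtenons le jerk: j(t) = 12 - 24·t. En dérivant le jerk, nous obtenons le snap: s(t) = -24. En utilisant s(t) = -24 et en substituant t = 9.78960088960601, nous trouvons s = -24.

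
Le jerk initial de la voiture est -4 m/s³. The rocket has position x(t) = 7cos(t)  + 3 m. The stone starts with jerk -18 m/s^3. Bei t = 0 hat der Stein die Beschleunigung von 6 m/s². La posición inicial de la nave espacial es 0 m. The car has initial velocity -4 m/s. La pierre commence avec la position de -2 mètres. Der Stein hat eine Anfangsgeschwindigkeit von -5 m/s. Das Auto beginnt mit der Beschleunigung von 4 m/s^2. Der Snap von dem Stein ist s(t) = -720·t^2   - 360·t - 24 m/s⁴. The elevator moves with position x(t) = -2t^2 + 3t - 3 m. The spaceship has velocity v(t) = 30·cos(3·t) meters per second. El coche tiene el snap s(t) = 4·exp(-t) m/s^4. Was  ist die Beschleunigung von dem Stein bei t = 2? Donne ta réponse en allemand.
Wir müssen unsere Gleichung für den Snap s(t) = -720·t^2 - 360·t - 24 2-mal integrieren. Durch Integration von dem Snap und Verwendung der Anfangsbedingung j(0) = -18, erhalten wir j(t) = -240·t^3 - 180·t^2 - 24·t - 18. Die Stammfunktion von dem Ruck ist die Beschleunigung. Mit a(0) = 6 erhalten wir a(t) = -60·t^4 - 60·t^3 - 12·t^2 - 18·t + 6. Mit a(t) = -60·t^4 - 60·t^3 - 12·t^2 - 18·t + 6 und Einsetzen von t = 2, finden wir a = -1518.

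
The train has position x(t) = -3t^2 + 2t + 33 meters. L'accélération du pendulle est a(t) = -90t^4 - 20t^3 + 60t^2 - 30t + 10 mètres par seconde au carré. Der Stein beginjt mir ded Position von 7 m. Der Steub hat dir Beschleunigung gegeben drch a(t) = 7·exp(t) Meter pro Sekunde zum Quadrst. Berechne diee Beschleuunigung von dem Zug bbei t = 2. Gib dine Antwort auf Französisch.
Nous devons dériver notre équation de la position x(t) = -3·t^2 + 2·t + 33 2 fois. En dérivant la position, nous obtenons la vitesse: v(t) = 2 - 6·t. En dérivant la vitesse, nous obtenons l'accélération: a(t) = -6. Nous avons l'accélération a(t) = -6. En substituant t = 2: a(2) = -6.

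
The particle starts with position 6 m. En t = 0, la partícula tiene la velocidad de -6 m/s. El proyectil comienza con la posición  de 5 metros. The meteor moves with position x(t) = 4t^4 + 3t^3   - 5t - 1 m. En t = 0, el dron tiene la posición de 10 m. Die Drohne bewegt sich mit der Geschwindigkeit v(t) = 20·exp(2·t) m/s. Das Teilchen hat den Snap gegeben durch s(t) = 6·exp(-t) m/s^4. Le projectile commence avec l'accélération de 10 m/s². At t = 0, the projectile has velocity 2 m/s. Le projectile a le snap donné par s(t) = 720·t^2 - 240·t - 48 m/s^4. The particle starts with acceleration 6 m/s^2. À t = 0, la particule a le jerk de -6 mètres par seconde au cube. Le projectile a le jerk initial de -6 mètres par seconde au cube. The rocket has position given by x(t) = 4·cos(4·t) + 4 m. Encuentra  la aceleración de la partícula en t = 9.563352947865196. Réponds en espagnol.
Debemos encontrar la integral de nuestra ecuación del snap s(t) = 6·exp(-t) 2 veces. La antiderivada del snap es la sacudida. Usando j(0) = -6, obtenemos j(t) = -6·exp(-t). La integral de la sacudida, con a(0) = 6, da la aceleración: a(t) = 6·exp(-t). Usando a(t) = 6·exp(-t) y sustituyendo t = 9.563352947865196, encontramos a = 0.000421541014739995.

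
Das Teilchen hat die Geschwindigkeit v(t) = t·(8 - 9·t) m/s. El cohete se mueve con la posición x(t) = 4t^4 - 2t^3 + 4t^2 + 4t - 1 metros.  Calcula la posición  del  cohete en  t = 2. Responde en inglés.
We have position x(t) = 4·t^4 - 2·t^3 + 4·t^2 + 4·t - 1. Substituting t = 2: x(2) = 71.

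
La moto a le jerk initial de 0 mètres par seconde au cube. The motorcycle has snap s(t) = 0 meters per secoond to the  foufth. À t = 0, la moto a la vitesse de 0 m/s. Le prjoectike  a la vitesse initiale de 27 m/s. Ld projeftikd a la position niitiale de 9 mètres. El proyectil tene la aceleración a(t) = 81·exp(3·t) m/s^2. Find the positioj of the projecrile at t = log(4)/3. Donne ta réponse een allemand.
Wir müssen unsere Gleichung für die Beschleunigung a(t) = 81·exp(3·t) 2-mal integrieren. Das Integral von der Beschleunigung ist die Geschwindigkeit. Mit v(0) = 27 erhalten wir v(t) = 27·exp(3·t). Mit ∫v(t)dt und Anwendung von x(0) = 9, finden wir x(t) = 9·exp(3·t). Mit x(t) = 9·exp(3·t) und Einsetzen von t = log(4)/3, finden wir x = 36.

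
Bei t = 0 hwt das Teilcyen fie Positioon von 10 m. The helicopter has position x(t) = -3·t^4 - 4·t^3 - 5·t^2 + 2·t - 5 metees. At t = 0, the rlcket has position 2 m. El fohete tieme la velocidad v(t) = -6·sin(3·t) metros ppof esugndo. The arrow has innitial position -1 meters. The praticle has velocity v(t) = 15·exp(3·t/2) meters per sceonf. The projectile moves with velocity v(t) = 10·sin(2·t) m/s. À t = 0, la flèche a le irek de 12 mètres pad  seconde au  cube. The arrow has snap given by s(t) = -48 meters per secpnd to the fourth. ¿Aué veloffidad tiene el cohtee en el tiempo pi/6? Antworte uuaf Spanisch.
Tenemos la velocidad v(t) = -6·sin(3·t). Sustituyendo t = pi/6: v(pi/6) = -6.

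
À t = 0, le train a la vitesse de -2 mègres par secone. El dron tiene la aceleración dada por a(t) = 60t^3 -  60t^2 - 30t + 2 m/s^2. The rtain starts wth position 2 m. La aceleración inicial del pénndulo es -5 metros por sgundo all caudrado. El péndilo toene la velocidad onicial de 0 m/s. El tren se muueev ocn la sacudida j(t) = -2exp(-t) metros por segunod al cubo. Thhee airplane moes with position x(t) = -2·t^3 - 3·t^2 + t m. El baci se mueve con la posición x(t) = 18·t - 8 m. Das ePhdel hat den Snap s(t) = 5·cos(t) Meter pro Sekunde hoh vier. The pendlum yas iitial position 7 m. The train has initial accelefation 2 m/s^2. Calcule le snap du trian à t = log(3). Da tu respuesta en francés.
Nous devons dériver notre équation du jerk j(t) = -2·exp(-t) 1 fois. En prenant d/dt de j(t), nous trouvons s(t) = 2·exp(-t). Nous avons le snap s(t) = 2·exp(-t). En substituant t = log(3): s(log(3)) = 2/3.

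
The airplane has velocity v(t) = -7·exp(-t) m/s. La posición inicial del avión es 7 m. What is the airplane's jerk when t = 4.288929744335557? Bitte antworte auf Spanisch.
Partiendo de la velocidad v(t) = -7·exp(-t), tomamos 2 derivadas. Derivando la velocidad, obtenemos la aceleración: a(t) = 7·exp(-t). Derivando la aceleración, obtenemos la sacudida: j(t) = -7·exp(-t). Tenemos la sacudida j(t) = -7·exp(-t). Sustituyendo t = 4.288929744335557: j(4.288929744335557) = -0.0960372064626116.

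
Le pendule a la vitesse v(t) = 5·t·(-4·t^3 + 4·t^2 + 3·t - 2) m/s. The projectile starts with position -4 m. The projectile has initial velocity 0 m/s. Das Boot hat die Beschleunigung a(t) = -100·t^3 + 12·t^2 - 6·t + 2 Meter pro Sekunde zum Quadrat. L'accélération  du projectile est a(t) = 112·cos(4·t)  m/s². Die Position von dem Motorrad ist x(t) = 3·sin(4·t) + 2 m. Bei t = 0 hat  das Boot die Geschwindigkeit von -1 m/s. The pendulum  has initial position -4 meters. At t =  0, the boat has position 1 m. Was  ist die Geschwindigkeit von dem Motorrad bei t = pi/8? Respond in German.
Um dies zu lösen, müssen wir 1 Ableitung unserer Gleichung für die Position x(t) = 3·sin(4·t) + 2 nehmen. Die Ableitung von der Position ergibt die Geschwindigkeit: v(t) = 12·cos(4·t). Aus der Gleichung für die Geschwindigkeit v(t) = 12·cos(4·t), setzen wir t = pi/8 ein und erhalten v = 0.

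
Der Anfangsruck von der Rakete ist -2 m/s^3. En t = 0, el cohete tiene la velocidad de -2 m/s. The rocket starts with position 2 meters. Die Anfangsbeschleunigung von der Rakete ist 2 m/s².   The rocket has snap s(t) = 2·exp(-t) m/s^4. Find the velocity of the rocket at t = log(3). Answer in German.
Ausgehend von dem Snap s(t) = 2·exp(-t), nehmen wir 3 Stammfunktionen. Das Integral von dem Snap ist der Ruck. Mit j(0) = -2 erhalten wir j(t) = -2·exp(-t). Mit ∫j(t)dt und Anwendung von a(0) = 2, finden wir a(t) = 2·exp(-t). Mit ∫a(t)dt und Anwendung von v(0) = -2, finden wir v(t) = -2·exp(-t). Mit v(t) = -2·exp(-t) und Einsetzen von t = log(3), finden wir v = -2/3.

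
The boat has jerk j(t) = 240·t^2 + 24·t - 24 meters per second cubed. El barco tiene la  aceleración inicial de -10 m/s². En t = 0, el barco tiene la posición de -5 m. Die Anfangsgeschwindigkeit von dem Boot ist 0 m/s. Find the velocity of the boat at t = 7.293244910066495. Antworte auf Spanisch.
Para resolver esto, necesitamos tomar 2 integrales de nuestra ecuación de la sacudida j(t) = 240·t^2 + 24·t - 24. Integrando la sacudida y usando la condición inicial a(0) = -10, obtenemos a(t) = 80·t^3 + 12·t^2 - 24·t - 10. La integral de la aceleración, con v(0) = 0, da la velocidad: v(t) = 2·t·(10·t^3 + 2·t^2 - 6·t - 5). Tenemos la velocidad v(t) = 2·t·(10·t^3 + 2·t^2 - 6·t - 5). Sustituyendo t = 7.293244910066495: v(7.293244910066495) = 57427.0687832621.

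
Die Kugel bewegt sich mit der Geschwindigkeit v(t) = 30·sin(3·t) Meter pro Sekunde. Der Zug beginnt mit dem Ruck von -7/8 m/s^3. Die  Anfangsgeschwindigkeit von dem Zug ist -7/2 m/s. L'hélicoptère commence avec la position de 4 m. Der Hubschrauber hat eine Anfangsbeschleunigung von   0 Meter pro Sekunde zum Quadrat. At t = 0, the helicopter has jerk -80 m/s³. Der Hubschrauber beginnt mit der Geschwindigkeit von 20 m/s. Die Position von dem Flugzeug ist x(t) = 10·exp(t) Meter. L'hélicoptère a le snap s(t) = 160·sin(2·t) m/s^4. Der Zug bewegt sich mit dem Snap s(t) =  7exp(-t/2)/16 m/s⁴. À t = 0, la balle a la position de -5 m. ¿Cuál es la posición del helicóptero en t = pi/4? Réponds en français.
Nous devons trouver l'intégrale de notre équation du snap s(t) = 160·sin(2·t) 4 fois. En intégrant le snap et en utilisant la condition initiale j(0) = -80, nous obtenons j(t) = -80·cos(2·t). La primitive du jerk est l'accélération. En utilisant a(0) = 0, nous obtenons a(t) = -40·sin(2·t). La primitive de l'accélération est la vitesse. En utilisant v(0) = 20, nous obtenons v(t) = 20·cos(2·t). La primitive de la vitesse est la position. En utilisant x(0) = 4, nous obtenons x(t) = 10·sin(2·t) + 4. En utilisant x(t) = 10·sin(2·t) + 4 et en substituant t = pi/4, nous trouvons x = 14.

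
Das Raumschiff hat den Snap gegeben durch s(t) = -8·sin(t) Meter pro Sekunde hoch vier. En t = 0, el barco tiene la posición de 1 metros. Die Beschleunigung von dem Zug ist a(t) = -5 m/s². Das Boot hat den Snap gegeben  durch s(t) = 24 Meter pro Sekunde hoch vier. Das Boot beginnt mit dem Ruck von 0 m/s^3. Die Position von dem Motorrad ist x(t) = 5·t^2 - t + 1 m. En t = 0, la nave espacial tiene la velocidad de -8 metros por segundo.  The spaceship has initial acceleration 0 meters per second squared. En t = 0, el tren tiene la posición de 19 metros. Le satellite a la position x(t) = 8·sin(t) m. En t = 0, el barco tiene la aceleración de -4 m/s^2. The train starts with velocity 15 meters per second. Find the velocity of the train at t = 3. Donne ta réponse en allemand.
Wir müssen die Stammfunktion unserer Gleichung für die Beschleunigung a(t) = -5 1-mal finden. Die Stammfunktion von der Beschleunigung, mit v(0) = 15, ergibt die Geschwindigkeit: v(t) = 15 - 5·t. Mit v(t) = 15 - 5·t und Einsetzen von t = 3, finden wir v = 0.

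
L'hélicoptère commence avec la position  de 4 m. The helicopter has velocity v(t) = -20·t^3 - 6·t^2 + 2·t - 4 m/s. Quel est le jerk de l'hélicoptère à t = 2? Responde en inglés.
To solve this, we need to take 2 derivatives of our velocity equation v(t) = -20·t^3 - 6·t^2 + 2·t - 4. The derivative of velocity gives acceleration: a(t) = -60·t^2 - 12·t + 2. Taking d/dt of a(t), we find j(t) = -120·t - 12. From the given jerk equation j(t) = -120·t - 12, we substitute t = 2 to get j = -252.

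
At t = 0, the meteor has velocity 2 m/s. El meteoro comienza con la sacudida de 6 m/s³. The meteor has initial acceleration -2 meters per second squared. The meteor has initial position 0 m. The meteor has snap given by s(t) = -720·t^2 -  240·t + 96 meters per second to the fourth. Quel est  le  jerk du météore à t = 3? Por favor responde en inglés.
To find the answer, we compute 1 integral of s(t) = -720·t^2 - 240·t + 96. Taking ∫s(t)dt and applying j(0) = 6, we find j(t) = -240·t^3 - 120·t^2 + 96·t + 6. From the given jerk equation j(t) = -240·t^3 - 120·t^2 + 96·t + 6, we substitute t = 3 to get j = -7266.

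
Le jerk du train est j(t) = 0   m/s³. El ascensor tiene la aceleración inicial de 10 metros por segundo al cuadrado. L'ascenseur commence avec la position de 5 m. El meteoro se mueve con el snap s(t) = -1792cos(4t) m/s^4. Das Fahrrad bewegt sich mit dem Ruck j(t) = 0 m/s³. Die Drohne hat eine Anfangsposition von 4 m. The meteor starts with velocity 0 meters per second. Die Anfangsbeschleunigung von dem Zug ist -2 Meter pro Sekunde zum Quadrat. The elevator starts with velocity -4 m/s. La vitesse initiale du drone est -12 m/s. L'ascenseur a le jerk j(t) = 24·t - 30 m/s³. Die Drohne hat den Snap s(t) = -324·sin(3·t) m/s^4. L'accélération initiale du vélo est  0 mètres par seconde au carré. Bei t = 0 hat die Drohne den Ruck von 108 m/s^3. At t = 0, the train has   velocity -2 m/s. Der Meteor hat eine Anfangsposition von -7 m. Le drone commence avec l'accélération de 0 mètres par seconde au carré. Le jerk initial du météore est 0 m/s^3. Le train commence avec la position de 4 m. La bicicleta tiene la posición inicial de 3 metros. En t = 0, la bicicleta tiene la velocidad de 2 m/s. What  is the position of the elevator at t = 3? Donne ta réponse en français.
En partant du jerk j(t) = 24·t - 30, nous prenons 3 primitives. La primitive du jerk est l'accélération. En utilisant a(0) = 10, nous obtenons a(t) = 12·t^2 - 30·t + 10. En intégrant l'accélération et en utilisant la condition initiale v(0) = -4, nous obtenons v(t) = 4·t^3 - 15·t^2 + 10·t - 4. La primitive de la vitesse est la position. En utilisant x(0) = 5, nous obtenons x(t) = t^4 - 5·t^3 + 5·t^2 - 4·t + 5. En utilisant x(t) = t^4 - 5·t^3 + 5·t^2 - 4·t + 5 et en substituant t = 3, nous trouvons x = -16.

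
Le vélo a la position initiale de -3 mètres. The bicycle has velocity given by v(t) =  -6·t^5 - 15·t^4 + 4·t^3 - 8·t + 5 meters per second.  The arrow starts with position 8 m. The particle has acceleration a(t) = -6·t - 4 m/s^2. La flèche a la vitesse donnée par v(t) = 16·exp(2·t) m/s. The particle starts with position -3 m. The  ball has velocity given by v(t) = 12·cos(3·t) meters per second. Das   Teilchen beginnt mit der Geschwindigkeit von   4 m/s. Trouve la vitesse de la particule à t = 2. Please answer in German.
Um dies zu lösen, müssen wir 1 Integral unserer Gleichung für die Beschleunigung a(t) = -6·t - 4 finden. Das Integral von der Beschleunigung ist die Geschwindigkeit. Mit v(0) = 4 erhalten wir v(t) = -3·t^2 - 4·t + 4. Aus der Gleichung für die Geschwindigkeit v(t) = -3·t^2 - 4·t + 4, setzen wir t = 2 ein und erhalten v = -16.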